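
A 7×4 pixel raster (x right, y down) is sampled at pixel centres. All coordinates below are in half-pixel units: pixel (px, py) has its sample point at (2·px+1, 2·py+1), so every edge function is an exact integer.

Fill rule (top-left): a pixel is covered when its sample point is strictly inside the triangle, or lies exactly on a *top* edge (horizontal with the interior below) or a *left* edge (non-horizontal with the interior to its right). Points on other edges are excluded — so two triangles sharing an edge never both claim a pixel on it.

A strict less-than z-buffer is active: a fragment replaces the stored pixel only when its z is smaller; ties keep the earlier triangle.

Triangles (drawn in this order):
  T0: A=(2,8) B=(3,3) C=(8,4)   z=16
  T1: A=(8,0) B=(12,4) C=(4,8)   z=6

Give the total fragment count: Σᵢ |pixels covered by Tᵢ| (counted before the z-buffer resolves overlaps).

T0:
  2·area = 26
  edge (2, 8)→(3, 3): d=(1,-5) top-left  bias=+0
  edge (3, 3)→(8, 4): d=(5,1) right/bottom  bias=-1
  edge (8, 4)→(2, 8): d=(-6,4) right/bottom  bias=-1
    (1,1)@(3, 3): e=[0,0,26] → .  [on edge]
    (1,2)@(3, 5): e=[2,10,14] → X
    (2,2)@(5, 5): e=[12,8,6] → X
    (3,2)@(7, 5): e=[22,6,-2] → .
    (6,2)@(13, 5): e=[52,0,-26] → .  [on edge]
    (1,3)@(3, 7): e=[4,20,2] → X
    (2,3)@(5, 7): e=[14,18,-6] → .
  covered (3 px):
    . . . . . . .
    . . . . . . .
    . X X . . . .
    . X . . . . .
T1:
  2·area = 48
  edge (8, 0)→(12, 4): d=(4,4) right/bottom  bias=-1
  edge (12, 4)→(4, 8): d=(-8,4) right/bottom  bias=-1
  edge (4, 8)→(8, 0): d=(4,-8) top-left  bias=+0
    (4,0)@(9, 1): e=[0,36,12] → .  [on edge]
    (3,1)@(7, 3): e=[16,28,4] → X
    (4,1)@(9, 3): e=[8,20,20] → X
    (5,1)@(11, 3): e=[0,12,36] → .  [on edge]
    (3,2)@(7, 5): e=[24,12,12] → X
    (5,2)@(11, 5): e=[8,-4,44] → .
    (6,2)@(13, 5): e=[0,-12,60] → .  [on edge]
    (2,3)@(5, 7): e=[40,4,4] → X
    (3,3)@(7, 7): e=[32,-4,20] → .
    (4,3)@(9, 7): e=[24,-12,36] → .
  covered (5 px):
    . . . . . . .
    . . . X X . .
    . . . X X . .
    . . X . . . .

Final: 8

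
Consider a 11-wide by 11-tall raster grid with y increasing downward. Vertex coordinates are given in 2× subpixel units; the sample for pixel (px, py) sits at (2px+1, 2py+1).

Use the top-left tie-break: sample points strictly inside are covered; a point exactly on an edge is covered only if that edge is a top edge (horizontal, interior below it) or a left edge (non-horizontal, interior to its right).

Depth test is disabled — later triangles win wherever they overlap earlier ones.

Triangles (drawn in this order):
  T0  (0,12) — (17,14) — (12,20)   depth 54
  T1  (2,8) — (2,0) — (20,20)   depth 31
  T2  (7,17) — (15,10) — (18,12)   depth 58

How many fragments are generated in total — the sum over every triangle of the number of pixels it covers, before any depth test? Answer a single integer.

T0:
  2·area = 112
  edge (0, 12)→(17, 14): d=(17,2) right/bottom  bias=-1
  edge (17, 14)→(12, 20): d=(-5,6) right/bottom  bias=-1
  edge (12, 20)→(0, 12): d=(-12,-8) top-left  bias=+0
    (1,6)@(3, 13): e=[11,89,12] → █
    (2,6)@(5, 13): e=[7,77,28] → █
    (3,6)@(7, 13): e=[3,65,44] → █
    (4,6)@(9, 13): e=[-1,53,60] → ·
    (1,7)@(3, 15): e=[45,79,-12] → ·
    (2,7)@(5, 15): e=[41,67,4] → █
    (4,7)@(9, 15): e=[33,43,36] → █
    (5,7)@(11, 15): e=[29,31,52] → █
    (6,7)@(13, 15): e=[25,19,68] → █
    (7,7)@(15, 15): e=[21,7,84] → █
    (8,7)@(17, 15): e=[17,-5,100] → ·
    (2,8)@(5, 17): e=[75,57,-20] → ·
  covered (13 px):
    · · · · · · · · · · ·
    · · · · · · · · · · ·
    · · · · · · · · · · ·
    · · · · · · · · · · ·
    · · · · · · · · · · ·
    · · · · · · · · · · ·
    · █ █ █ · · · · · · ·
    · · █ █ █ █ █ █ · · ·
    · · · · █ █ █ · · · ·
    · · · · · █ · · · · ·
    · · · · · · · · · · ·
T1:
  2·area = 144
  edge (2, 8)→(2, 0): d=(0,-8) top-left  bias=+0
  edge (2, 0)→(20, 20): d=(18,20) right/bottom  bias=-1
  edge (20, 20)→(2, 8): d=(-18,-12) top-left  bias=+0
    (1,1)@(3, 3): e=[8,34,102] → █
    (2,1)@(5, 3): e=[24,-6,126] → ·
    (1,2)@(3, 5): e=[8,70,66] → █
    (2,2)@(5, 5): e=[24,30,90] → █
    (3,2)@(7, 5): e=[40,-10,114] → ·
    (1,3)@(3, 7): e=[8,106,30] → █
    (3,3)@(7, 7): e=[40,26,78] → █
    (4,3)@(9, 7): e=[56,-14,102] → ·
    (1,4)@(3, 9): e=[8,142,-6] → ·
    (2,4)@(5, 9): e=[24,102,18] → █
    (4,4)@(9, 9): e=[56,22,66] → █
    (5,4)@(11, 9): e=[72,-18,90] → ·
  covered (18 px):
    · · · · · · · · · · ·
    · █ · · · · · · · · ·
    · █ █ · · · · · · · ·
    · █ █ █ · · · · · · ·
    · · █ █ █ · · · · · ·
    · · · █ █ █ · · · · ·
    · · · · · █ █ · · · ·
    · · · · · · █ █ · · ·
    · · · · · · · · █ · ·
    · · · · · · · · · █ ·
    · · · · · · · · · · ·
T2:
  2·area = 37
  edge (7, 17)→(15, 10): d=(8,-7) top-left  bias=+0
  edge (15, 10)→(18, 12): d=(3,2) right/bottom  bias=-1
  edge (18, 12)→(7, 17): d=(-11,5) right/bottom  bias=-1
    (7,5)@(15, 11): e=[8,3,26] → █
    (8,5)@(17, 11): e=[22,-1,16] → ·
    (6,6)@(13, 13): e=[10,13,14] → █
    (8,6)@(17, 13): e=[38,5,-6] → ·
    (5,7)@(11, 15): e=[12,23,2] → █
    (6,7)@(13, 15): e=[26,19,-8] → ·
    (7,7)@(15, 15): e=[40,15,-18] → ·
    (3,8)@(7, 17): e=[0,37,0] → ·  [on edge]
    (5,8)@(11, 17): e=[28,29,-20] → ·
  covered (4 px):
    · · · · · · · · · · ·
    · · · · · · · · · · ·
    · · · · · · · · · · ·
    · · · · · · · · · · ·
    · · · · · · · · · · ·
    · · · · · · · █ · · ·
    · · · · · · █ █ · · ·
    · · · · · █ · · · · ·
    · · · · · · · · · · ·
    · · · · · · · · · · ·
    · · · · · · · · · · ·

Result: 35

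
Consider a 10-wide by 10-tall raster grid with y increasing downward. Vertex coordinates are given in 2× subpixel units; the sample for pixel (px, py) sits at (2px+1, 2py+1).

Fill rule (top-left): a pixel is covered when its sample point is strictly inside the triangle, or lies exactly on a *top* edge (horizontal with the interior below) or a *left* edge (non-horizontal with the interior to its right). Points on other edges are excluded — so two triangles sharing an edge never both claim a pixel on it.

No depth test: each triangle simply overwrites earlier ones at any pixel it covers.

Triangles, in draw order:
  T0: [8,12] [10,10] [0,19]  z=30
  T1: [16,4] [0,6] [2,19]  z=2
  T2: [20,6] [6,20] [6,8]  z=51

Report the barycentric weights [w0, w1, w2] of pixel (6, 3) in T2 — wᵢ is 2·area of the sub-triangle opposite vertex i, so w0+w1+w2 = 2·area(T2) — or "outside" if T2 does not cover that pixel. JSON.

T0:
  2·area = 2  (B↔C swapped to make it positive)
  edge (8, 12)→(0, 19): d=(-8,7) right/bottom  bias=-1
  edge (0, 19)→(10, 10): d=(10,-9) top-left  bias=+0
  edge (10, 10)→(8, 12): d=(-2,2) right/bottom  bias=-1
    (9,0)@(19, 1): e=[11,-9,0] → .  [on edge]
    (8,1)@(17, 3): e=[9,-7,0] → .  [on edge]
    (7,2)@(15, 5): e=[7,-5,0] → .  [on edge]
    (6,3)@(13, 7): e=[5,-3,0] → .  [on edge]
    (5,4)@(11, 9): e=[3,-1,0] → .  [on edge]
    (4,5)@(9, 11): e=[1,1,0] → .  [on edge]
    (3,6)@(7, 13): e=[-1,3,0] → .  [on edge]
    (2,7)@(5, 15): e=[-3,5,0] → .  [on edge]
    (1,8)@(3, 17): e=[-5,7,0] → .  [on edge]
    (0,9)@(1, 19): e=[-7,9,0] → .  [on edge]
  covered (0 px):
    . . . . . . . . . .
    . . . . . . . . . .
    . . . . . . . . . .
    . . . . . . . . . .
    . . . . . . . . . .
    . . . . . . . . . .
    . . . . . . . . . .
    . . . . . . . . . .
    . . . . . . . . . .
    . . . . . . . . . .
T1:
  2·area = 212  (B↔C swapped to make it positive)
  edge (16, 4)→(2, 19): d=(-14,15) right/bottom  bias=-1
  edge (2, 19)→(0, 6): d=(-2,-13) top-left  bias=+0
  edge (0, 6)→(16, 4): d=(16,-2) top-left  bias=+0
    (4,2)@(9, 5): e=[91,119,2] → X
    (5,2)@(11, 5): e=[61,145,6] → X
    (6,2)@(13, 5): e=[31,171,10] → X
    (7,2)@(15, 5): e=[1,197,14] → X
    (8,2)@(17, 5): e=[-29,223,18] → .
    (0,3)@(1, 7): e=[183,11,18] → X
    (1,3)@(3, 7): e=[153,37,22] → X
    (2,3)@(5, 7): e=[123,63,26] → X
    (3,3)@(7, 7): e=[93,89,30] → X
    (7,3)@(15, 7): e=[-27,193,46] → .
    (0,4)@(1, 9): e=[155,7,50] → X
    (6,4)@(13, 9): e=[-25,163,74] → .
  covered (28 px):
    . . . . . . . . . .
    . . . . . . . . . .
    . . . . X X X X . .
    X X X X X X X . . .
    X X X X X X . . . .
    X X X X X . . . . .
    . X X X . . . . . .
    . X X . . . . . . .
    . X . . . . . . . .
    . . . . . . . . . .
T2:
  2·area = 168
  edge (20, 6)→(6, 20): d=(-14,14) right/bottom  bias=-1
  edge (6, 20)→(6, 8): d=(0,-12) top-left  bias=+0
  edge (6, 8)→(20, 6): d=(14,-2) top-left  bias=+0
    (6,3)@(13, 7): e=[84,84,0] → X  [on edge]
    (7,3)@(15, 7): e=[56,108,4] → X
    (8,3)@(17, 7): e=[28,132,8] → X
    (9,3)@(19, 7): e=[0,156,12] → .  [on edge]
    (3,4)@(7, 9): e=[140,12,16] → X
    (4,4)@(9, 9): e=[112,36,20] → X
    (5,4)@(11, 9): e=[84,60,24] → X
    (8,4)@(17, 9): e=[0,132,36] → .  [on edge]
    (3,5)@(7, 11): e=[112,12,44] → X
    (7,5)@(15, 11): e=[0,108,60] → .  [on edge]
    (3,6)@(7, 13): e=[84,12,72] → X
    (6,6)@(13, 13): e=[0,84,84] → .  [on edge]
    (5,7)@(11, 15): e=[0,60,108] → .  [on edge]
    (4,8)@(9, 17): e=[0,36,132] → .  [on edge]
    (3,9)@(7, 19): e=[0,12,156] → .  [on edge]
  covered (18 px):
    . . . . . . . . . .
    . . . . . . . . . .
    . . . . . . . . . .
    . . . . . . X X X .
    . . . X X X X X . .
    . . . X X X X . . .
    . . . X X X . . . .
    . . . X X . . . . .
    . . . X . . . . . .
    . . . . . . . . . .

Answer: [84,0,84]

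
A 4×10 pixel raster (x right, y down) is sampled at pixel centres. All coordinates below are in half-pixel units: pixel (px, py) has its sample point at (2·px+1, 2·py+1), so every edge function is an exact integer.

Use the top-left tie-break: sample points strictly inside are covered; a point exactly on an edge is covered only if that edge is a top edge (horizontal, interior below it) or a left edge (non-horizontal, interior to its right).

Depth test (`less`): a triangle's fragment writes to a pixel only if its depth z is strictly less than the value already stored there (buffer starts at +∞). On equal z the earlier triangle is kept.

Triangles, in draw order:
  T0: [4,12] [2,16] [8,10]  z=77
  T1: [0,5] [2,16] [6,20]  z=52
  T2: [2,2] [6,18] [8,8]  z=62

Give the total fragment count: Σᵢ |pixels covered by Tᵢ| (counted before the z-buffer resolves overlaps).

T0:
  2·area = 12  (B↔C swapped to make it positive)
  edge (4, 12)→(8, 10): d=(4,-2) top-left  bias=+0
  edge (8, 10)→(2, 16): d=(-6,6) right/bottom  bias=-1
  edge (2, 16)→(4, 12): d=(2,-4) top-left  bias=+0
    (3,5)@(7, 11): e=[2,0,10] → .  [on edge]
    (2,6)@(5, 13): e=[6,0,6] → .  [on edge]
    (1,7)@(3, 15): e=[10,0,2] → .  [on edge]
    (0,8)@(1, 17): e=[14,0,-2] → .  [on edge]
  covered (0 px):
    . . . .
    . . . .
    . . . .
    . . . .
    . . . .
    . . . .
    . . . .
    . . . .
    . . . .
    . . . .
T1:
  2·area = 36  (B↔C swapped to make it positive)
  edge (0, 5)→(6, 20): d=(6,15) right/bottom  bias=-1
  edge (6, 20)→(2, 16): d=(-4,-4) top-left  bias=+0
  edge (2, 16)→(0, 5): d=(-2,-11) top-left  bias=+0
    (0,4)@(1, 9): e=[9,24,3] → X
    (1,4)@(3, 9): e=[-21,32,25] → .
    (0,5)@(1, 11): e=[21,16,-1] → .
    (1,6)@(3, 13): e=[3,16,17] → X
    (2,6)@(5, 13): e=[-27,24,39] → .
    (0,7)@(1, 15): e=[45,0,-9] → .  [on edge]
    (1,7)@(3, 15): e=[15,8,13] → X
    (2,7)@(5, 15): e=[-15,16,35] → .
    (1,8)@(3, 17): e=[27,0,9] → X  [on edge]
    (2,8)@(5, 17): e=[-3,8,31] → .
    (1,9)@(3, 19): e=[39,-8,5] → .
    (2,9)@(5, 19): e=[9,0,27] → X  [on edge]
  covered (5 px):
    . . . .
    . . . .
    . . . .
    . . . .
    X . . .
    . . . .
    . X . .
    . X . .
    . X . .
    . . X .
T2:
  2·area = 72  (B↔C swapped to make it positive)
  edge (2, 2)→(8, 8): d=(6,6) right/bottom  bias=-1
  edge (8, 8)→(6, 18): d=(-2,10) right/bottom  bias=-1
  edge (6, 18)→(2, 2): d=(-4,-16) top-left  bias=+0
    (0,0)@(1, 1): e=[0,84,-12] → .  [on edge]
    (1,1)@(3, 3): e=[0,60,12] → .  [on edge]
    (1,2)@(3, 5): e=[12,56,4] → X
    (2,2)@(5, 5): e=[0,36,36] → .  [on edge]
    (1,3)@(3, 7): e=[24,52,-4] → .
    (2,3)@(5, 7): e=[12,32,28] → X
    (3,3)@(7, 7): e=[0,12,60] → .  [on edge]
    (2,4)@(5, 9): e=[24,28,20] → X
    (3,4)@(7, 9): e=[12,8,52] → X
    (2,5)@(5, 11): e=[36,24,12] → X
    (2,6)@(5, 13): e=[48,20,4] → X
    (3,6)@(7, 13): e=[36,0,36] → .  [on edge]
  covered (7 px):
    . . . .
    . . . .
    . X . .
    . . X .
    . . X X
    . . X X
    . . X .
    . . . .
    . . . .
    . . . .

Answer: 12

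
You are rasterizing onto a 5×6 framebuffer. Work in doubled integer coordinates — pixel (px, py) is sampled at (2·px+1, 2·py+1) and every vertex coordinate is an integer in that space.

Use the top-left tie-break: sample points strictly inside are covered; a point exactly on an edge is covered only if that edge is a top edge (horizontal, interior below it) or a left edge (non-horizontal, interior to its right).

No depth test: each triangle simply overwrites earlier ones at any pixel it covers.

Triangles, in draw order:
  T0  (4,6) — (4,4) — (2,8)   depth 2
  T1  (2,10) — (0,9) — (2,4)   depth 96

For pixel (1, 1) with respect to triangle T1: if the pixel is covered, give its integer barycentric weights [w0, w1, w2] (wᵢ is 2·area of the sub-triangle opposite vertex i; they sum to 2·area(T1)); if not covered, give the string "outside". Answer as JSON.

T0:
  2·area = 4  (B↔C swapped to make it positive)
  edge (4, 6)→(2, 8): d=(-2,2) right/bottom  bias=-1
  edge (2, 8)→(4, 4): d=(2,-4) top-left  bias=+0
  edge (4, 4)→(4, 6): d=(0,2) right/bottom  bias=-1
    (4,0)@(9, 1): e=[0,14,-10] → ·  [on edge]
    (3,1)@(7, 3): e=[0,10,-6] → ·  [on edge]
    (2,2)@(5, 5): e=[0,6,-2] → ·  [on edge]
    (1,3)@(3, 7): e=[0,2,2] → ·  [on edge]
    (0,4)@(1, 9): e=[0,-2,6] → ·  [on edge]
  covered (0 px):
    · · · · ·
    · · · · ·
    · · · · ·
    · · · · ·
    · · · · ·
    · · · · ·
T1:
  2·area = 12
  edge (2, 10)→(0, 9): d=(-2,-1) top-left  bias=+0
  edge (0, 9)→(2, 4): d=(2,-5) top-left  bias=+0
  edge (2, 4)→(2, 10): d=(0,6) right/bottom  bias=-1
    (0,3)@(1, 7): e=[5,1,6] → █
    (1,3)@(3, 7): e=[7,11,-6] → ·
    (0,4)@(1, 9): e=[1,5,6] → █
    (1,4)@(3, 9): e=[3,15,-6] → ·
    (0,5)@(1, 11): e=[-3,9,6] → ·
  covered (2 px):
    · · · · ·
    · · · · ·
    · · · · ·
    █ · · · ·
    █ · · · ·
    · · · · ·

Final: "outside"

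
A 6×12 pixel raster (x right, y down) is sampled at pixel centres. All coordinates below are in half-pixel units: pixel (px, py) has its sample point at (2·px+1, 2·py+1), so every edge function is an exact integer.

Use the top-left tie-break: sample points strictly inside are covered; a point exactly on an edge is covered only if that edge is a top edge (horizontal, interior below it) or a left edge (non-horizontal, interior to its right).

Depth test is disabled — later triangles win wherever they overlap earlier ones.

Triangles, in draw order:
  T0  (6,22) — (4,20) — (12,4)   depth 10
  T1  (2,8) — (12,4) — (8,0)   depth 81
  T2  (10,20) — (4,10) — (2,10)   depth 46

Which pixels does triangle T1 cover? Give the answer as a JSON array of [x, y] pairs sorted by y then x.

T0:
  2·area = 48
  edge (6, 22)→(4, 20): d=(-2,-2) top-left  bias=+0
  edge (4, 20)→(12, 4): d=(8,-16) top-left  bias=+0
  edge (12, 4)→(6, 22): d=(-6,18) right/bottom  bias=-1
    (5,3)@(11, 7): e=[40,8,0] → .  [on edge]
    (4,5)@(9, 11): e=[28,8,12] → X
    (5,5)@(11, 11): e=[32,40,-24] → .
    (4,6)@(9, 13): e=[24,24,0] → .  [on edge]
    (3,7)@(7, 15): e=[16,8,24] → X
    (4,7)@(9, 15): e=[20,40,-12] → .
    (0,8)@(1, 17): e=[0,-72,120] → .  [on edge]
    (3,8)@(7, 17): e=[12,24,12] → X
    (4,8)@(9, 17): e=[16,56,-24] → .
    (1,9)@(3, 19): e=[0,-24,72] → .  [on edge]
    (2,9)@(5, 19): e=[4,8,36] → X
    (3,9)@(7, 19): e=[8,40,0] → .  [on edge]
    (2,10)@(5, 21): e=[0,24,24] → X  [on edge]
    (3,11)@(7, 23): e=[0,72,-24] → .  [on edge]
  covered (5 px):
    . . . . . .
    . . . . . .
    . . . . . .
    . . . . . .
    . . . . . .
    . . . . X .
    . . . . . .
    . . . X . .
    . . . X . .
    . . X . . .
    . . X . . .
    . . . . . .
T1:
  2·area = 56  (B↔C swapped to make it positive)
  edge (2, 8)→(8, 0): d=(6,-8) top-left  bias=+0
  edge (8, 0)→(12, 4): d=(4,4) right/bottom  bias=-1
  edge (12, 4)→(2, 8): d=(-10,4) right/bottom  bias=-1
    (4,0)@(9, 1): e=[14,0,42] → .  [on edge]
    (3,1)@(7, 3): e=[10,16,30] → X
    (4,1)@(9, 3): e=[26,8,22] → X
    (5,1)@(11, 3): e=[42,0,14] → .  [on edge]
    (2,2)@(5, 5): e=[6,32,18] → X
    (5,2)@(11, 5): e=[54,8,-6] → .
    (1,3)@(3, 7): e=[2,48,6] → X
    (2,3)@(5, 7): e=[18,40,-2] → .
    (3,3)@(7, 7): e=[34,32,-10] → .
    (4,3)@(9, 7): e=[50,24,-18] → .
    (1,4)@(3, 9): e=[14,56,-14] → .
  covered (6 px):
    . . . . . .
    . . . X X .
    . . X X X .
    . X . . . .
    . . . . . .
    . . . . . .
    . . . . . .
    . . . . . .
    . . . . . .
    . . . . . .
    . . . . . .
    . . . . . .
T2:
  2·area = 20  (B↔C swapped to make it positive)
  edge (10, 20)→(2, 10): d=(-8,-10) top-left  bias=+0
  edge (2, 10)→(4, 10): d=(2,0) top-left  bias=+0
  edge (4, 10)→(10, 20): d=(6,10) right/bottom  bias=-1
    (0,2)@(1, 5): e=[30,-10,0] → .  [on edge]
    (1,5)@(3, 11): e=[2,2,16] → X
    (2,5)@(5, 11): e=[22,2,-4] → .
    (1,6)@(3, 13): e=[-14,6,28] → .
    (2,6)@(5, 13): e=[6,6,8] → X
    (3,6)@(7, 13): e=[26,6,-12] → .
    (2,7)@(5, 15): e=[-10,10,20] → .
    (3,7)@(7, 15): e=[10,10,0] → .  [on edge]
  covered (2 px):
    . . . . . .
    . . . . . .
    . . . . . .
    . . . . . .
    . . . . . .
    . X . . . .
    . . X . . .
    . . . . . .
    . . . . . .
    . . . . . .
    . . . . . .
    . . . . . .

Result: [[3,1],[4,1],[2,2],[3,2],[4,2],[1,3]]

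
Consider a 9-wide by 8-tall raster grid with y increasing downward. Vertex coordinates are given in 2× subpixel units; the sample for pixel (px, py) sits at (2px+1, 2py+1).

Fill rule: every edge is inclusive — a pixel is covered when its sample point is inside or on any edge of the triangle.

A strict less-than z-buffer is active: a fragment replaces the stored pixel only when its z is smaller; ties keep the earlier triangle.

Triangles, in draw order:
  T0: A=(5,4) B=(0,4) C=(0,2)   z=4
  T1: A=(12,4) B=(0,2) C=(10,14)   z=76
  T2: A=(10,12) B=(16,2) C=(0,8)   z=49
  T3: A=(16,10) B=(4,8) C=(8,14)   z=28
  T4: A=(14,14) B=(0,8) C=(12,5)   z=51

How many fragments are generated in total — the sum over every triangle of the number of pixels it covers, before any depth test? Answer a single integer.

T0:
  2·area = 10
  edge (5, 4)→(0, 4): d=(-5,0) inclusive
  edge (0, 4)→(0, 2): d=(0,-2) inclusive
  edge (0, 2)→(5, 4): d=(5,2) inclusive
    (0,1)@(1, 3): e=[5,2,3] → #
    (1,1)@(3, 3): e=[5,6,-1] → ·
    (0,2)@(1, 5): e=[-5,2,13] → ·
  covered (1 px):
    · · · · · · · · ·
    # · · · · · · · ·
    · · · · · · · · ·
    · · · · · · · · ·
    · · · · · · · · ·
    · · · · · · · · ·
    · · · · · · · · ·
    · · · · · · · · ·
T1:
  2·area = 124  (B↔C swapped to make it positive)
  edge (12, 4)→(10, 14): d=(-2,10) inclusive
  edge (10, 14)→(0, 2): d=(-10,-12) inclusive
  edge (0, 2)→(12, 4): d=(12,2) inclusive
    (0,1)@(1, 3): e=[112,2,10] → #
    (1,1)@(3, 3): e=[92,26,6] → #
    (2,1)@(5, 3): e=[72,50,2] → #
    (3,1)@(7, 3): e=[52,74,-2] → ·
    (0,2)@(1, 5): e=[108,-18,34] → ·
    (1,2)@(3, 5): e=[88,6,30] → #
    (3,2)@(7, 5): e=[48,54,22] → #
    (4,2)@(9, 5): e=[28,78,18] → #
    (5,2)@(11, 5): e=[8,102,14] → #
    (6,2)@(13, 5): e=[-12,126,10] → ·
    (1,3)@(3, 7): e=[84,-14,54] → ·
    (2,3)@(5, 7): e=[64,10,50] → #
    (5,4)@(11, 9): e=[0,62,62] → #  [on edge]
  covered (16 px):
    · · · · · · · · ·
    # # # · · · · · ·
    · # # # # # · · ·
    · · # # # # · · ·
    · · · # # # · · ·
    · · · · # · · · ·
    · · · · · · · · ·
    · · · · · · · · ·
T2:
  2·area = 124  (B↔C swapped to make it positive)
  edge (10, 12)→(0, 8): d=(-10,-4) inclusive
  edge (0, 8)→(16, 2): d=(16,-6) inclusive
  edge (16, 2)→(10, 12): d=(-6,10) inclusive
    (7,1)@(15, 3): e=[110,10,4] → #
    (8,1)@(17, 3): e=[118,22,-16] → ·
    (4,2)@(9, 5): e=[66,6,52] → #
    (5,2)@(11, 5): e=[74,18,32] → #
    (6,2)@(13, 5): e=[82,30,12] → #
    (7,2)@(15, 5): e=[90,42,-8] → ·
    (1,3)@(3, 7): e=[22,2,100] → #
    (2,3)@(5, 7): e=[30,14,80] → #
    (3,3)@(7, 7): e=[38,26,60] → #
    (6,3)@(13, 7): e=[62,62,0] → #  [on edge]
    (7,3)@(15, 7): e=[70,74,-20] → ·
    (1,4)@(3, 9): e=[2,34,88] → #
  covered (16 px):
    · · · · · · · · ·
    · · · · · · · # ·
    · · · · # # # · ·
    · # # # # # # · ·
    · # # # # # · · ·
    · · · · # · · · ·
    · · · · · · · · ·
    · · · · · · · · ·
T3:
  2·area = 64  (B↔C swapped to make it positive)
  edge (16, 10)→(8, 14): d=(-8,4) inclusive
  edge (8, 14)→(4, 8): d=(-4,-6) inclusive
  edge (4, 8)→(16, 10): d=(12,2) inclusive
    (2,4)@(5, 9): e=[52,2,10] → #
    (3,4)@(7, 9): e=[44,14,6] → #
    (4,4)@(9, 9): e=[36,26,2] → #
    (5,4)@(11, 9): e=[28,38,-2] → ·
    (2,5)@(5, 11): e=[36,-6,34] → ·
    (3,5)@(7, 11): e=[28,6,30] → #
    (5,5)@(11, 11): e=[12,30,22] → #
    (6,5)@(13, 11): e=[4,42,18] → #
    (7,5)@(15, 11): e=[-4,54,14] → ·
    (3,6)@(7, 13): e=[12,-2,54] → ·
    (4,6)@(9, 13): e=[4,10,50] → #
    (5,6)@(11, 13): e=[-4,22,46] → ·
  covered (8 px):
    · · · · · · · · ·
    · · · · · · · · ·
    · · · · · · · · ·
    · · · · · · · · ·
    · · # # # · · · ·
    · · · # # # # · ·
    · · · · # · · · ·
    · · · · · · · · ·
T4:
  2·area = 114
  edge (14, 14)→(0, 8): d=(-14,-6) inclusive
  edge (0, 8)→(12, 5): d=(12,-3) inclusive
  edge (12, 5)→(14, 14): d=(2,9) inclusive
    (2,3)@(5, 7): e=[44,3,67] → #
    (3,3)@(7, 7): e=[56,9,49] → #
    (4,3)@(9, 7): e=[68,15,31] → #
    (5,3)@(11, 7): e=[80,21,13] → #
    (6,3)@(13, 7): e=[92,27,-5] → ·
    (1,4)@(3, 9): e=[4,21,89] → #
    (6,4)@(13, 9): e=[64,51,-1] → ·
    (1,5)@(3, 11): e=[-24,45,93] → ·
    (2,5)@(5, 11): e=[-12,51,75] → ·
    (3,5)@(7, 11): e=[0,57,57] → #  [on edge]
    (6,5)@(13, 11): e=[36,75,3] → #
    (7,5)@(15, 11): e=[48,81,-15] → ·
  covered (14 px):
    · · · · · · · · ·
    · · · · · · · · ·
    · · · · · · · · ·
    · · # # # # · · ·
    · # # # # # · · ·
    · · · # # # # · ·
    · · · · · · # · ·
    · · · · · · · · ·

Answer: 55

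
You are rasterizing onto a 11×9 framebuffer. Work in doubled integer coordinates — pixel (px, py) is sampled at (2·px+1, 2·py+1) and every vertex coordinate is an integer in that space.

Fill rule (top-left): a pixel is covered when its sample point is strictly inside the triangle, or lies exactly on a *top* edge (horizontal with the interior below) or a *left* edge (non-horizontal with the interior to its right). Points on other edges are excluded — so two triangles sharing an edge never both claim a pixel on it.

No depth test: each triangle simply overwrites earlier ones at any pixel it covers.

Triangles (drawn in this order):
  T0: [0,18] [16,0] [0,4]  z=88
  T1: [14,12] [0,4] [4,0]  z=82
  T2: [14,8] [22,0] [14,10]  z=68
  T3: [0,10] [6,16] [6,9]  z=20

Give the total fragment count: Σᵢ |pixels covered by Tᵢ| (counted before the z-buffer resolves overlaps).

T0:
  2·area = 224  (B↔C swapped to make it positive)
  edge (0, 18)→(0, 4): d=(0,-14) top-left  bias=+0
  edge (0, 4)→(16, 0): d=(16,-4) top-left  bias=+0
  edge (16, 0)→(0, 18): d=(-16,18) right/bottom  bias=-1
    (6,0)@(13, 1): e=[182,4,38] → X
    (7,0)@(15, 1): e=[210,12,2] → X
    (8,0)@(17, 1): e=[238,20,-34] → .
    (2,1)@(5, 3): e=[70,4,150] → X
    (3,1)@(7, 3): e=[98,12,114] → X
    (4,1)@(9, 3): e=[126,20,78] → X
    (5,1)@(11, 3): e=[154,28,42] → X
    (7,1)@(15, 3): e=[210,44,-30] → .
    (0,2)@(1, 5): e=[14,20,190] → X
    (1,2)@(3, 5): e=[42,28,154] → X
    (6,2)@(13, 5): e=[182,68,-26] → .
    (0,3)@(1, 7): e=[14,52,158] → X
  covered (28 px):
    . . . . . . X X . . .
    . . X X X X X . . . .
    X X X X X X . . . . .
    X X X X X . . . . . .
    X X X X . . . . . . .
    X X X . . . . . . . .
    X X . . . . . . . . .
    X . . . . . . . . . .
    . . . . . . . . . . .
T1:
  2·area = 88
  edge (14, 12)→(0, 4): d=(-14,-8) top-left  bias=+0
  edge (0, 4)→(4, 0): d=(4,-4) top-left  bias=+0
  edge (4, 0)→(14, 12): d=(10,12) right/bottom  bias=-1
    (1,0)@(3, 1): e=[66,0,22] → X  [on edge]
    (2,0)@(5, 1): e=[82,8,-2] → .
    (0,1)@(1, 3): e=[22,0,66] → X  [on edge]
    (2,1)@(5, 3): e=[54,16,18] → X
    (3,1)@(7, 3): e=[70,24,-6] → .
    (0,2)@(1, 5): e=[-6,8,86] → .
    (1,2)@(3, 5): e=[10,16,62] → X
    (3,2)@(7, 5): e=[42,32,14] → X
    (4,2)@(9, 5): e=[58,40,-10] → .
    (1,3)@(3, 7): e=[-18,24,82] → .
    (2,3)@(5, 7): e=[-2,32,58] → .
    (3,3)@(7, 7): e=[14,40,34] → X
  covered (12 px):
    . X . . . . . . . . .
    X X X . . . . . . . .
    . X X X . . . . . . .
    . . . X X . . . . . .
    . . . . X X . . . . .
    . . . . . . X . . . .
    . . . . . . . . . . .
    . . . . . . . . . . .
    . . . . . . . . . . .
T2:
  2·area = 16
  edge (14, 8)→(22, 0): d=(8,-8) top-left  bias=+0
  edge (22, 0)→(14, 10): d=(-8,10) right/bottom  bias=-1
  edge (14, 10)→(14, 8): d=(0,-2) top-left  bias=+0
    (10,0)@(21, 1): e=[0,2,14] → X  [on edge]
    (9,1)@(19, 3): e=[0,6,10] → X  [on edge]
    (10,1)@(21, 3): e=[16,-14,14] → .
    (8,2)@(17, 5): e=[0,10,6] → X  [on edge]
    (9,2)@(19, 5): e=[16,-10,10] → .
    (7,3)@(15, 7): e=[0,14,2] → X  [on edge]
    (8,3)@(17, 7): e=[16,-6,6] → .
    (6,4)@(13, 9): e=[0,18,-2] → .  [on edge]
    (7,4)@(15, 9): e=[16,-2,2] → .
    (5,5)@(11, 11): e=[0,22,-6] → .  [on edge]
    (4,6)@(9, 13): e=[0,26,-10] → .  [on edge]
    (3,7)@(7, 15): e=[0,30,-14] → .  [on edge]
    (2,8)@(5, 17): e=[0,34,-18] → .  [on edge]
  covered (4 px):
    . . . . . . . . . . X
    . . . . . . . . . X .
    . . . . . . . . X . .
    . . . . . . . X . . .
    . . . . . . . . . . .
    . . . . . . . . . . .
    . . . . . . . . . . .
    . . . . . . . . . . .
    . . . . . . . . . . .
T3:
  2·area = 42  (B↔C swapped to make it positive)
  edge (0, 10)→(6, 9): d=(6,-1) top-left  bias=+0
  edge (6, 9)→(6, 16): d=(0,7) right/bottom  bias=-1
  edge (6, 16)→(0, 10): d=(-6,-6) top-left  bias=+0
    (0,5)@(1, 11): e=[7,35,0] → X  [on edge]
    (1,5)@(3, 11): e=[9,21,12] → X
    (2,5)@(5, 11): e=[11,7,24] → X
    (3,5)@(7, 11): e=[13,-7,36] → .
    (0,6)@(1, 13): e=[19,35,-12] → .
    (1,6)@(3, 13): e=[21,21,0] → X  [on edge]
    (3,6)@(7, 13): e=[25,-7,24] → .
    (1,7)@(3, 15): e=[33,21,-12] → .
    (2,7)@(5, 15): e=[35,7,0] → X  [on edge]
    (3,7)@(7, 15): e=[37,-7,12] → .
    (2,8)@(5, 17): e=[47,7,-12] → .
    (3,8)@(7, 17): e=[49,-7,0] → .  [on edge]
  covered (6 px):
    . . . . . . . . . . .
    . . . . . . . . . . .
    . . . . . . . . . . .
    . . . . . . . . . . .
    . . . . . . . . . . .
    X X X . . . . . . . .
    . X X . . . . . . . .
    . . X . . . . . . . .
    . . . . . . . . . . .

Final: 50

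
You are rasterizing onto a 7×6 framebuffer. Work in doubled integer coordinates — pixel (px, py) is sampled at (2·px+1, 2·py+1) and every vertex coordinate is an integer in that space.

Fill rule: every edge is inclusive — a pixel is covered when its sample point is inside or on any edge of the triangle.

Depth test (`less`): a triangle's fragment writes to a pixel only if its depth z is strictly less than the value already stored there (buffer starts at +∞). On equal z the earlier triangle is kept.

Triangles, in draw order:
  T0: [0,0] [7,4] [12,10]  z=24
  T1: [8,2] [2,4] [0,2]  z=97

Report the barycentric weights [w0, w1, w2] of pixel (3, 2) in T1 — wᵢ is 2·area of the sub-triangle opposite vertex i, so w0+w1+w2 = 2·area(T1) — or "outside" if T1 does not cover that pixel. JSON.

T0:
  2·area = 22
  edge (0, 0)→(7, 4): d=(7,4) inclusive
  edge (7, 4)→(12, 10): d=(5,6) inclusive
  edge (12, 10)→(0, 0): d=(-12,-10) inclusive
    (2,1)@(5, 3): e=[1,7,14] → #
    (3,1)@(7, 3): e=[-7,-5,34] → ·
    (2,2)@(5, 5): e=[15,17,-10] → ·
    (3,2)@(7, 5): e=[7,5,10] → #
    (4,2)@(9, 5): e=[-1,-7,30] → ·
    (3,3)@(7, 7): e=[21,15,-14] → ·
    (4,3)@(9, 7): e=[13,3,6] → #
    (5,3)@(11, 7): e=[5,-9,26] → ·
    (4,4)@(9, 9): e=[27,13,-18] → ·
    (5,4)@(11, 9): e=[19,1,2] → #
    (6,4)@(13, 9): e=[11,-11,22] → ·
    (5,5)@(11, 11): e=[33,11,-22] → ·
  covered (4 px):
    · · · · · · ·
    · · # · · · ·
    · · · # · · ·
    · · · · # · ·
    · · · · · # ·
    · · · · · · ·
T1:
  2·area = 16
  edge (8, 2)→(2, 4): d=(-6,2) inclusive
  edge (2, 4)→(0, 2): d=(-2,-2) inclusive
  edge (0, 2)→(8, 2): d=(8,0) inclusive
    (5,0)@(11, 1): e=[0,24,-8] → ·  [on edge]
    (0,1)@(1, 3): e=[8,0,8] → #  [on edge]
    (1,1)@(3, 3): e=[4,4,8] → #
    (2,1)@(5, 3): e=[0,8,8] → #  [on edge]
    (3,1)@(7, 3): e=[-4,12,8] → ·
    (0,2)@(1, 5): e=[-4,-4,24] → ·
    (1,2)@(3, 5): e=[-8,0,24] → ·  [on edge]
    (2,2)@(5, 5): e=[-12,4,24] → ·
    (2,3)@(5, 7): e=[-24,0,40] → ·  [on edge]
    (3,4)@(7, 9): e=[-40,0,56] → ·  [on edge]
    (4,5)@(9, 11): e=[-56,0,72] → ·  [on edge]
  covered (3 px):
    · · · · · · ·
    # # # · · · ·
    · · · · · · ·
    · · · · · · ·
    · · · · · · ·
    · · · · · · ·

Result: "outside"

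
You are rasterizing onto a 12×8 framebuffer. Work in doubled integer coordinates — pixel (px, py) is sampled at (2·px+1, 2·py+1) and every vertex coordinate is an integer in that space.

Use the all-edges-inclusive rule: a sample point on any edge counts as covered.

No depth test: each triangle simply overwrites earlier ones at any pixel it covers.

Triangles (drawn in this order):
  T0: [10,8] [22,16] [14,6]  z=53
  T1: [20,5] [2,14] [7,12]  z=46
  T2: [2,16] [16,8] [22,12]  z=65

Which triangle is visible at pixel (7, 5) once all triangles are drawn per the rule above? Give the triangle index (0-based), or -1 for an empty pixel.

T0:
  2·area = 56  (B↔C swapped to make it positive)
  edge (10, 8)→(14, 6): d=(4,-2) inclusive
  edge (14, 6)→(22, 16): d=(8,10) inclusive
  edge (22, 16)→(10, 8): d=(-12,-8) inclusive
    (6,3)@(13, 7): e=[2,18,36] → X
    (7,3)@(15, 7): e=[6,-2,52] → .
    (6,4)@(13, 9): e=[10,34,12] → X
    (7,4)@(15, 9): e=[14,14,28] → X
    (8,4)@(17, 9): e=[18,-6,44] → .
    (6,5)@(13, 11): e=[18,50,-12] → .
    (7,5)@(15, 11): e=[22,30,4] → X
    (8,5)@(17, 11): e=[26,10,20] → X
    (9,5)@(19, 11): e=[30,-10,36] → .
    (7,6)@(15, 13): e=[30,46,-20] → .
    (8,6)@(17, 13): e=[34,26,-4] → .
    (9,6)@(19, 13): e=[38,6,12] → X
  covered (7 px):
    . . . . . . . . . . . .
    . . . . . . . . . . . .
    . . . . . . . . . . . .
    . . . . . . X . . . . .
    . . . . . . X X . . . .
    . . . . . . . X X . . .
    . . . . . . . . . X . .
    . . . . . . . . . . X .
T1:
  2·area = 9  (B↔C swapped to make it positive)
  edge (20, 5)→(7, 12): d=(-13,7) inclusive
  edge (7, 12)→(2, 14): d=(-5,2) inclusive
  edge (2, 14)→(20, 5): d=(18,-9) inclusive
  covered (0 px):
    . . . . . . . . . . . .
    . . . . . . . . . . . .
    . . . . . . . . . . . .
    . . . . . . . . . . . .
    . . . . . . . . . . . .
    . . . . . . . . . . . .
    . . . . . . . . . . . .
    . . . . . . . . . . . .
T2:
  2·area = 104
  edge (2, 16)→(16, 8): d=(14,-8) inclusive
  edge (16, 8)→(22, 12): d=(6,4) inclusive
  edge (22, 12)→(2, 16): d=(-20,4) inclusive
    (7,4)@(15, 9): e=[6,10,88] → X
    (8,4)@(17, 9): e=[22,2,80] → X
    (9,4)@(19, 9): e=[38,-6,72] → .
    (5,5)@(11, 11): e=[2,38,64] → X
    (6,5)@(13, 11): e=[18,30,56] → X
    (9,5)@(19, 11): e=[66,6,32] → X
    (10,5)@(21, 11): e=[82,-2,24] → .
    (4,6)@(9, 13): e=[14,58,32] → X
    (8,6)@(17, 13): e=[78,26,0] → X  [on edge]
    (9,6)@(19, 13): e=[94,18,-8] → .
    (2,7)@(5, 15): e=[10,86,8] → X
    (3,7)@(7, 15): e=[26,78,0] → X  [on edge]
  covered (14 px):
    . . . . . . . . . . . .
    . . . . . . . . . . . .
    . . . . . . . . . . . .
    . . . . . . . . . . . .
    . . . . . . . X X . . .
    . . . . . X X X X X . .
    . . . . X X X X X . . .
    . . X X . . . . . . . .

Z-buffer (winner per pixel, '.' = empty):
  . . . . . . . . . . . .
  . . . . . . . . . . . .
  . . . . . . . . . . . .
  . . . . . . 0 . . . . .
  . . . . . . 0 2 2 . . .
  . . . . . 2 2 2 2 2 . .
  . . . . 2 2 2 2 2 0 . .
  . . 2 2 . . . . . . 0 .

Result: 2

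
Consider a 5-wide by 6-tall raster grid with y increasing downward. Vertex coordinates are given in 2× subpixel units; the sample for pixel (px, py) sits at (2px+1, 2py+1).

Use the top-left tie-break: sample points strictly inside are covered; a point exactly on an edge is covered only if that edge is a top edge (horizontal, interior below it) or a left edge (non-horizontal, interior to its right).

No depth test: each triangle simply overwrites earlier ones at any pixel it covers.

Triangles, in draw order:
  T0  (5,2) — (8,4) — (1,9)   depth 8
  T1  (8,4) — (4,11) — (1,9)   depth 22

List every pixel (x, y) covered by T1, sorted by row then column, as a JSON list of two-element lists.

T0:
  2·area = 29
  edge (5, 2)→(8, 4): d=(3,2) right/bottom  bias=-1
  edge (8, 4)→(1, 9): d=(-7,5) right/bottom  bias=-1
  edge (1, 9)→(5, 2): d=(4,-7) top-left  bias=+0
    (2,1)@(5, 3): e=[3,22,4] → X
    (3,1)@(7, 3): e=[-1,12,18] → .
    (2,2)@(5, 5): e=[9,8,12] → X
    (3,2)@(7, 5): e=[5,-2,26] → .
    (1,3)@(3, 7): e=[19,4,6] → X
    (2,3)@(5, 7): e=[15,-6,20] → .
    (0,4)@(1, 9): e=[29,0,0] → .  [on edge]
    (1,4)@(3, 9): e=[25,-10,14] → .
  covered (3 px):
    . . . . .
    . . X . .
    . . X . .
    . X . . .
    . . . . .
    . . . . .
T1:
  2·area = 29
  edge (8, 4)→(4, 11): d=(-4,7) right/bottom  bias=-1
  edge (4, 11)→(1, 9): d=(-3,-2) top-left  bias=+0
  edge (1, 9)→(8, 4): d=(7,-5) top-left  bias=+0
    (3,2)@(7, 5): e=[3,24,2] → X
    (4,2)@(9, 5): e=[-11,28,12] → .
    (2,3)@(5, 7): e=[9,14,6] → X
    (3,3)@(7, 7): e=[-5,18,16] → .
    (0,4)@(1, 9): e=[29,0,0] → X  [on edge]
    (1,4)@(3, 9): e=[15,4,10] → X
    (3,4)@(7, 9): e=[-13,12,30] → .
    (0,5)@(1, 11): e=[21,-6,14] → .
    (1,5)@(3, 11): e=[7,-2,24] → .
    (2,5)@(5, 11): e=[-7,2,34] → .
  covered (5 px):
    . . . . .
    . . . . .
    . . . X .
    . . X . .
    X X X . .
    . . . . .

Answer: [[3,2],[2,3],[0,4],[1,4],[2,4]]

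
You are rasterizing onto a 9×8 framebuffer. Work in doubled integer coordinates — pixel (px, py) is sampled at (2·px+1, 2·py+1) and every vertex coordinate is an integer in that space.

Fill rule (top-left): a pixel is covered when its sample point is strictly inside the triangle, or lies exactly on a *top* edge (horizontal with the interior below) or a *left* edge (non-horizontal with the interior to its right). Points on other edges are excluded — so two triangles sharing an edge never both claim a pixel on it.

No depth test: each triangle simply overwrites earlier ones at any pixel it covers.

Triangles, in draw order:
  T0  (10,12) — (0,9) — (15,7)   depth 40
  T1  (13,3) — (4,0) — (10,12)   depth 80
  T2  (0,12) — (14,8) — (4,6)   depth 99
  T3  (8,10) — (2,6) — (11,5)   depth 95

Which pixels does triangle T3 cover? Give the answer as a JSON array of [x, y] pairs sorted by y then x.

T0:
  2·area = 65
  edge (10, 12)→(0, 9): d=(-10,-3) top-left  bias=+0
  edge (0, 9)→(15, 7): d=(15,-2) top-left  bias=+0
  edge (15, 7)→(10, 12): d=(-5,5) right/bottom  bias=-1
    (8,2)@(17, 5): e=[91,-26,0] → ·  [on edge]
    (7,3)@(15, 7): e=[65,0,0] → ·  [on edge]
    (0,4)@(1, 9): e=[3,2,60] → █
    (1,4)@(3, 9): e=[9,6,50] → █
    (2,4)@(5, 9): e=[15,10,40] → █
    (3,4)@(7, 9): e=[21,14,30] → █
    (4,4)@(9, 9): e=[27,18,20] → █
    (5,4)@(11, 9): e=[33,22,10] → █
    (6,4)@(13, 9): e=[39,26,0] → ·  [on edge]
    (0,5)@(1, 11): e=[-17,32,50] → ·
    (1,5)@(3, 11): e=[-11,36,40] → ·
    (2,5)@(5, 11): e=[-5,40,30] → ·
    (5,5)@(11, 11): e=[13,52,0] → ·  [on edge]
    (4,6)@(9, 13): e=[-13,78,0] → ·  [on edge]
    (3,7)@(7, 15): e=[-39,104,0] → ·  [on edge]
  covered (8 px):
    · · · · · · · · ·
    · · · · · · · · ·
    · · · · · · · · ·
    · · · · · · · · ·
    █ █ █ █ █ █ · · ·
    · · · █ █ · · · ·
    · · · · · · · · ·
    · · · · · · · · ·
T1:
  2·area = 90  (B↔C swapped to make it positive)
  edge (13, 3)→(10, 12): d=(-3,9) right/bottom  bias=-1
  edge (10, 12)→(4, 0): d=(-6,-12) top-left  bias=+0
  edge (4, 0)→(13, 3): d=(9,3) right/bottom  bias=-1
    (2,0)@(5, 1): e=[78,6,6] → █
    (3,0)@(7, 1): e=[60,30,0] → ·  [on edge]
    (2,1)@(5, 3): e=[72,-6,24] → ·
    (3,1)@(7, 3): e=[54,18,18] → █
    (4,1)@(9, 3): e=[36,42,12] → █
    (5,1)@(11, 3): e=[18,66,6] → █
    (6,1)@(13, 3): e=[0,90,0] → ·  [on edge]
    (3,2)@(7, 5): e=[48,6,36] → █
    (6,2)@(13, 5): e=[-6,78,18] → ·
    (3,3)@(7, 7): e=[42,-6,54] → ·
    (4,3)@(9, 7): e=[24,18,48] → █
    (6,3)@(13, 7): e=[-12,66,36] → ·
    (5,4)@(11, 9): e=[0,30,60] → ·  [on edge]
    (4,7)@(9, 15): e=[0,-30,120] → ·  [on edge]
  covered (10 px):
    · · █ · · · · · ·
    · · · █ █ █ · · ·
    · · · █ █ █ · · ·
    · · · · █ █ · · ·
    · · · · █ · · · ·
    · · · · · · · · ·
    · · · · · · · · ·
    · · · · · · · · ·
T2:
  2·area = 68  (B↔C swapped to make it positive)
  edge (0, 12)→(4, 6): d=(4,-6) top-left  bias=+0
  edge (4, 6)→(14, 8): d=(10,2) right/bottom  bias=-1
  edge (14, 8)→(0, 12): d=(-14,4) right/bottom  bias=-1
    (2,3)@(5, 7): e=[10,8,50] → █
    (3,3)@(7, 7): e=[22,4,42] → █
    (4,3)@(9, 7): e=[34,0,34] → ·  [on edge]
    (1,4)@(3, 9): e=[6,32,30] → █
    (4,4)@(9, 9): e=[42,20,6] → █
    (5,4)@(11, 9): e=[54,16,-2] → ·
    (0,5)@(1, 11): e=[2,56,10] → █
    (2,5)@(5, 11): e=[26,48,-6] → ·
    (3,5)@(7, 11): e=[38,44,-14] → ·
    (4,5)@(9, 11): e=[50,40,-22] → ·
    (0,6)@(1, 13): e=[10,76,-18] → ·
    (1,6)@(3, 13): e=[22,72,-26] → ·
  covered (8 px):
    · · · · · · · · ·
    · · · · · · · · ·
    · · · · · · · · ·
    · · █ █ · · · · ·
    · █ █ █ █ · · · ·
    █ █ · · · · · · ·
    · · · · · · · · ·
    · · · · · · · · ·
T3:
  2·area = 42
  edge (8, 10)→(2, 6): d=(-6,-4) top-left  bias=+0
  edge (2, 6)→(11, 5): d=(9,-1) top-left  bias=+0
  edge (11, 5)→(8, 10): d=(-3,5) right/bottom  bias=-1
    (5,2)@(11, 5): e=[42,0,0] → ·  [on edge]
    (2,3)@(5, 7): e=[6,12,24] → █
    (3,3)@(7, 7): e=[14,14,14] → █
    (4,3)@(9, 7): e=[22,16,4] → █
    (5,3)@(11, 7): e=[30,18,-6] → ·
    (2,4)@(5, 9): e=[-6,30,18] → ·
    (3,4)@(7, 9): e=[2,32,8] → █
    (4,4)@(9, 9): e=[10,34,-2] → ·
    (3,5)@(7, 11): e=[-10,50,2] → ·
    (2,7)@(5, 15): e=[-42,84,0] → ·  [on edge]
  covered (4 px):
    · · · · · · · · ·
    · · · · · · · · ·
    · · · · · · · · ·
    · · █ █ █ · · · ·
    · · · █ · · · · ·
    · · · · · · · · ·
    · · · · · · · · ·
    · · · · · · · · ·

Answer: [[2,3],[3,3],[4,3],[3,4]]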